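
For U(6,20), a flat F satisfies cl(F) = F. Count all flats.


Flats of U(6,20): every subset of size < 6 is a flat, plus E itself.
Count = C(20,0) + C(20,1) + C(20,2) + C(20,3) + C(20,4) + C(20,5) + 1
     = 1 + 20 + 190 + 1140 + 4845 + 15504 + 1
     = 21701.

21701


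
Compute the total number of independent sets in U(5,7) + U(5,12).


For a direct sum, |I(M1+M2)| = |I(M1)| * |I(M2)|.
|I(U(5,7))| = sum C(7,k) for k=0..5 = 120.
|I(U(5,12))| = sum C(12,k) for k=0..5 = 1586.
Total = 120 * 1586 = 190320.

190320


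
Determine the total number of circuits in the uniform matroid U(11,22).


In U(11,22), circuits are the (12)-element subsets.
Any set of 12 elements is dependent, and removing any one element gives
an independent set of size 11, so it is a minimal dependent set.
Number of circuits = (22 choose 12) = 646646.

646646


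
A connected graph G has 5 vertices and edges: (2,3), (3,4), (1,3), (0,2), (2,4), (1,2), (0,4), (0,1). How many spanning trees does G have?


By Kirchhoff's matrix tree theorem, the number of spanning trees equals
the determinant of any cofactor of the Laplacian matrix L.
G has 5 vertices and 8 edges.
Computing the (4 x 4) cofactor determinant gives 45.

45


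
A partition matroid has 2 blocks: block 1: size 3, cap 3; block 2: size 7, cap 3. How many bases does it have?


A basis picks exactly ci elements from block i.
Number of bases = product of C(|Si|, ci).
= C(3,3) * C(7,3)
= 1 * 35
= 35.

35


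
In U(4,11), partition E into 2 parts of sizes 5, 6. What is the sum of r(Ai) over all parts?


r(Ai) = min(|Ai|, 4) for each part.
Sum = min(5,4) + min(6,4)
    = 4 + 4
    = 8.

8


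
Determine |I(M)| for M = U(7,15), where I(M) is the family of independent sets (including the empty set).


Independent sets of U(7,15) are all subsets of size <= 7.
Count = C(15,0) + C(15,1) + C(15,2) + C(15,3) + C(15,4) + C(15,5) + C(15,6) + C(15,7)
     = 1 + 15 + 105 + 455 + 1365 + 3003 + 5005 + 6435
     = 16384.

16384


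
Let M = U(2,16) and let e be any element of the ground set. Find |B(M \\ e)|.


Deleting e from U(2,16) gives U(2,15) since n > r.
Bases of U(2,15) = C(15,2) = (15 * 14) / (1 * 2) = 105.

105


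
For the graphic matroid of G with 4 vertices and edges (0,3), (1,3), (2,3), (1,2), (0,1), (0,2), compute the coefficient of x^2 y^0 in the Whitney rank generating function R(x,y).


R(x,y) = sum over A in 2^E of x^(r(E)-r(A)) * y^(|A|-r(A)).
G has 4 vertices, 6 edges. r(E) = 3.
Enumerate all 2^6 = 64 subsets.
Count subsets with r(E)-r(A)=2 and |A|-r(A)=0: 6.

6


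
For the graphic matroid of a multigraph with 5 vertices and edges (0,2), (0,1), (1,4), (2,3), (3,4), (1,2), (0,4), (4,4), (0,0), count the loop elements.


In a graphic matroid, a loop is a self-loop edge (u,u) with rank 0.
Examining all 9 edges for self-loops...
Self-loops found: (4,4), (0,0)
Number of loops = 2.

2


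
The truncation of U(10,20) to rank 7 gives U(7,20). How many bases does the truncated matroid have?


Truncating U(10,20) to rank 7 gives U(7,20).
Bases of U(7,20) are all 7-element subsets of 20 elements.
Number of bases = C(20,7) = 20! / (7! * 13!) = 77520.

77520


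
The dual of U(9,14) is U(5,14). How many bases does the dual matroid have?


The dual of U(r,n) is U(n-r, n) = U(5,14).
Bases of U(5,14) are all (5)-element subsets.
|B(M*)| = C(14,5) = 14! / (5! * 9!) = 2002.

2002


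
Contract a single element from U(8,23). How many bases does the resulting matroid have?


Contracting e from U(8,23) gives U(7,22).
Bases of U(7,22) = C(22,7) = 170544.

170544


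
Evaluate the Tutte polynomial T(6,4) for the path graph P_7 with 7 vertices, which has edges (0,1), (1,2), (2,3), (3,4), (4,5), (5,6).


A path on 7 vertices is a tree with 6 edges.
T(x,y) = x^(6) for any tree.
T(6,4) = 6^6 = 46656.

46656


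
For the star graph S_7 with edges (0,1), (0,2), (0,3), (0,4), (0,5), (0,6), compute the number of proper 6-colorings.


P(tree, k) = k * (k-1)^(6) for any tree on 7 vertices.
P(6) = 6 * 5^6 = 6 * 15625 = 93750.

93750


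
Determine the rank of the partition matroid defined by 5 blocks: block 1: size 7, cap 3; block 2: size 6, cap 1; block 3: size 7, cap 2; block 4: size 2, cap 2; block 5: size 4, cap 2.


Rank of a partition matroid = sum of min(|Si|, ci) for each block.
= min(7,3) + min(6,1) + min(7,2) + min(2,2) + min(4,2)
= 3 + 1 + 2 + 2 + 2
= 10.

10


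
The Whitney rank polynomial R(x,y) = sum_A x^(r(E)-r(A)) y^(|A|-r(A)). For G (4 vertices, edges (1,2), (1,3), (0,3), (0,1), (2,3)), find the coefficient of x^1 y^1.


R(x,y) = sum over A in 2^E of x^(r(E)-r(A)) * y^(|A|-r(A)).
G has 4 vertices, 5 edges. r(E) = 3.
Enumerate all 2^5 = 32 subsets.
Count subsets with r(E)-r(A)=1 and |A|-r(A)=1: 2.

2


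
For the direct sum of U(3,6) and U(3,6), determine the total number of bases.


Bases of a direct sum M1 + M2: |B| = |B(M1)| * |B(M2)|.
|B(U(3,6))| = C(6,3) = 20.
|B(U(3,6))| = C(6,3) = 20.
Total bases = 20 * 20 = 400.

400


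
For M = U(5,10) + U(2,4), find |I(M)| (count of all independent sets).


For a direct sum, |I(M1+M2)| = |I(M1)| * |I(M2)|.
|I(U(5,10))| = sum C(10,k) for k=0..5 = 638.
|I(U(2,4))| = sum C(4,k) for k=0..2 = 11.
Total = 638 * 11 = 7018.

7018


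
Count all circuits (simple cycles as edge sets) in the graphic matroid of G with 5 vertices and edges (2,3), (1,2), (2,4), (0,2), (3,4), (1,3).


A circuit in a graphic matroid = edge set of a simple cycle.
G has 5 vertices and 6 edges.
Enumerating all minimal edge subsets forming cycles...
Total circuits found: 3.

3


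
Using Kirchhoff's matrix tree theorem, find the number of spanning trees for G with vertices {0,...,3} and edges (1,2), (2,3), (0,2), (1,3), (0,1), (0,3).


By Kirchhoff's matrix tree theorem, the number of spanning trees equals
the determinant of any cofactor of the Laplacian matrix L.
G has 4 vertices and 6 edges.
Computing the (3 x 3) cofactor determinant gives 16.

16


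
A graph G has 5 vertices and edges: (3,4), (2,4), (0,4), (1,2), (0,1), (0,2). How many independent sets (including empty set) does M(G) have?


An independent set in a graphic matroid is an acyclic edge subset.
G has 5 vertices and 6 edges.
Enumerate all 2^6 = 64 subsets, checking for acyclicity.
Total independent sets = 48.

48


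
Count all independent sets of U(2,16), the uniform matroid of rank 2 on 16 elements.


Independent sets of U(2,16) are all subsets of size <= 2.
Count = C(16,0) + C(16,1) + C(16,2)
     = 1 + 16 + 120
     = 137.

137


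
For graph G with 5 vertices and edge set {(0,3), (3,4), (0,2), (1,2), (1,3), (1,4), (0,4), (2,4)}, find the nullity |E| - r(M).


Cycle rank (nullity) = |E| - r(M) = |E| - (|V| - c).
|E| = 8, |V| = 5, c = 1.
Nullity = 8 - (5 - 1) = 8 - 4 = 4.

4


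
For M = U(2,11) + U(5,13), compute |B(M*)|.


(M1+M2)* = M1* + M2*.
M1* = U(9,11), bases: C(11,9) = 55.
M2* = U(8,13), bases: C(13,8) = 1287.
|B(M*)| = 55 * 1287 = 70785.

70785


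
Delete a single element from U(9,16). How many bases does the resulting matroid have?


Deleting e from U(9,16) gives U(9,15) since n > r.
Bases of U(9,15) = (15 choose 9) = 5005.

5005


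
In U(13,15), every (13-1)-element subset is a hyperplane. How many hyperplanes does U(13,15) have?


Hyperplanes of U(13,15) are flats of rank 12.
In a uniform matroid, these are exactly the (12)-element subsets.
Count = (15 choose 12) = 455.

455


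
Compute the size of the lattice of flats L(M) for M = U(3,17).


Flats of U(3,17): every subset of size < 3 is a flat, plus E itself.
Count = (17 choose 0) + (17 choose 1) + (17 choose 2) + 1
     = 1 + 17 + 136 + 1
     = 155.

155


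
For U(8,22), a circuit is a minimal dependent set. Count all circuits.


In U(8,22), circuits are the (9)-element subsets.
Any set of 9 elements is dependent, and removing any one element gives
an independent set of size 8, so it is a minimal dependent set.
Number of circuits = C(22,9) = 22! / (9! * 13!) = 497420.

497420


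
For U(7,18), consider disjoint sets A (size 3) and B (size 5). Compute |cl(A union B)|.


|A union B| = 3 + 5 = 8 (disjoint).
In U(7,18), cl(S) = S if |S| < 7, else cl(S) = E.
Since 8 >= 7, cl(A union B) = E.
|cl(A union B)| = 18.

18


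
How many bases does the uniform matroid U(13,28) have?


Bases of U(13,28) are all 13-element subsets of the 28-element ground set.
Number of bases = C(28,13).
C(28,13) = 28! / (13! * 15!) = 37442160.

37442160


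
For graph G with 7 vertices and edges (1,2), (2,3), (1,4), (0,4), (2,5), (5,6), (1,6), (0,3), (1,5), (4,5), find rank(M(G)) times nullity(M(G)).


r(M) = |V| - c = 7 - 1 = 6.
nullity = |E| - r(M) = 10 - 6 = 4.
Product = 6 * 4 = 24.

24


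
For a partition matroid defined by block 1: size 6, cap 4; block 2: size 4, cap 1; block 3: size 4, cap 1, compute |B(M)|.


A basis picks exactly ci elements from block i.
Number of bases = product of C(|Si|, ci).
= C(6,4) * C(4,1) * C(4,1)
= 15 * 4 * 4
= 240.

240


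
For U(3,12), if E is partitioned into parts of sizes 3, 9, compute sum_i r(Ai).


r(Ai) = min(|Ai|, 3) for each part.
Sum = min(3,3) + min(9,3)
    = 3 + 3
    = 6.

6


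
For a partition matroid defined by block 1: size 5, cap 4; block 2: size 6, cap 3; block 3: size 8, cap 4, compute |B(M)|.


A basis picks exactly ci elements from block i.
Number of bases = product of C(|Si|, ci).
= C(5,4) * C(6,3) * C(8,4)
= 5 * 20 * 70
= 7000.

7000


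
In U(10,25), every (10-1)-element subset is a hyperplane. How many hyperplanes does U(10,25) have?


Hyperplanes of U(10,25) are flats of rank 9.
In a uniform matroid, these are exactly the (9)-element subsets.
Count = C(25,9) = 25! / (9! * 16!) = 2042975.

2042975


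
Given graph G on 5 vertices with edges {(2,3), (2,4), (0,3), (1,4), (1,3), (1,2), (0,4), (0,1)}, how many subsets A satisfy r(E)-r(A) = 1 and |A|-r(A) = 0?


R(x,y) = sum over A in 2^E of x^(r(E)-r(A)) * y^(|A|-r(A)).
G has 5 vertices, 8 edges. r(E) = 4.
Enumerate all 2^8 = 256 subsets.
Count subsets with r(E)-r(A)=1 and |A|-r(A)=0: 52.

52


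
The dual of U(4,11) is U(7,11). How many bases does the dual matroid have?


The dual of U(r,n) is U(n-r, n) = U(7,11).
Bases of U(7,11) are all (7)-element subsets.
|B(M*)| = C(11,7) = 11! / (7! * 4!) = 330.

330


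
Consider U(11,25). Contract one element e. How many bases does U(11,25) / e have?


Contracting e from U(11,25) gives U(10,24).
Bases of U(10,24) = C(24,10) = 1961256.

1961256


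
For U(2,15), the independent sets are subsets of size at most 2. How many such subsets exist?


Independent sets of U(2,15) are all subsets of size <= 2.
Count = (15 choose 0) + (15 choose 1) + (15 choose 2)
     = 1 + 15 + 105
     = 121.

121


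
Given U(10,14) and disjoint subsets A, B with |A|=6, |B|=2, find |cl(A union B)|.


|A union B| = 6 + 2 = 8 (disjoint).
In U(10,14), cl(S) = S if |S| < 10, else cl(S) = E.
Since 8 < 10, cl(A union B) = A union B.
|cl(A union B)| = 8.

8


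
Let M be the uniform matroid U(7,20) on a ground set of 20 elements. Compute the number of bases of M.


Bases of U(7,20) are all 7-element subsets of the 20-element ground set.
Number of bases = C(20,7).
(20 choose 7) = 77520.

77520


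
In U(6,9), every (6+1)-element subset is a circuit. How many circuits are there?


In U(6,9), circuits are the (7)-element subsets.
Any set of 7 elements is dependent, and removing any one element gives
an independent set of size 6, so it is a minimal dependent set.
Number of circuits = C(9,7) = 9! / (7! * 2!) = 36.

36


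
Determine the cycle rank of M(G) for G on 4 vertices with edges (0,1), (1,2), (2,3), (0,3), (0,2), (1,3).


Cycle rank (nullity) = |E| - r(M) = |E| - (|V| - c).
|E| = 6, |V| = 4, c = 1.
Nullity = 6 - (4 - 1) = 6 - 3 = 3.

3


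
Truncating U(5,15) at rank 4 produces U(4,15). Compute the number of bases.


Truncating U(5,15) to rank 4 gives U(4,15).
Bases of U(4,15) are all 4-element subsets of 15 elements.
Number of bases = (15 choose 4) = 1365.

1365


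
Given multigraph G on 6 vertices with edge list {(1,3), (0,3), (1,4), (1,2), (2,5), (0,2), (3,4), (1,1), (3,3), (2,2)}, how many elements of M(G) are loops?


In a graphic matroid, a loop is a self-loop edge (u,u) with rank 0.
Examining all 10 edges for self-loops...
Self-loops found: (1,1), (3,3), (2,2)
Number of loops = 3.

3


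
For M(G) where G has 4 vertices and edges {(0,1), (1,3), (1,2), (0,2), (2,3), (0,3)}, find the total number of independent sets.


An independent set in a graphic matroid is an acyclic edge subset.
G has 4 vertices and 6 edges.
Enumerate all 2^6 = 64 subsets, checking for acyclicity.
Total independent sets = 38.

38


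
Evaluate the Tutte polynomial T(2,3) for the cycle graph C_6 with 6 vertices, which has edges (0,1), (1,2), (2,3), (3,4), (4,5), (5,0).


T(C_6; x,y) = x + x^2 + ... + x^(5) + y.
T(2,3) = 2^1 + 2^2 + 2^3 + 2^4 + 2^5 + 3
= 2 + 4 + 8 + 16 + 32 + 3
= 65.

65


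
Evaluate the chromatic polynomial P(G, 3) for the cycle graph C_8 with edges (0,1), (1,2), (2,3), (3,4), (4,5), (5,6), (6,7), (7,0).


P(C_8, k) = (k-1)^8 + (-1)^8*(k-1).
P(3) = (2)^8 + 2
= 256 + 2 = 258.

258


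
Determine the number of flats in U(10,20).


Flats of U(10,20): every subset of size < 10 is a flat, plus E itself.
Count = C(20,0) + C(20,1) + C(20,2) + C(20,3) + C(20,4) + C(20,5) + C(20,6) + C(20,7) + C(20,8) + C(20,9) + 1
     = 1 + 20 + 190 + 1140 + 4845 + 15504 + 38760 + 77520 + 125970 + 167960 + 1
     = 431911.

431911


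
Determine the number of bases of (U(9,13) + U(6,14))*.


(M1+M2)* = M1* + M2*.
M1* = U(4,13), bases: C(13,4) = 715.
M2* = U(8,14), bases: C(14,8) = 3003.
|B(M*)| = 715 * 3003 = 2147145.

2147145


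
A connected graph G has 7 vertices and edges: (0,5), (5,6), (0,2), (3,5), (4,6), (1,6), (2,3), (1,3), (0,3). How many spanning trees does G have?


By Kirchhoff's matrix tree theorem, the number of spanning trees equals
the determinant of any cofactor of the Laplacian matrix L.
G has 7 vertices and 9 edges.
Computing the (6 x 6) cofactor determinant gives 29.

29


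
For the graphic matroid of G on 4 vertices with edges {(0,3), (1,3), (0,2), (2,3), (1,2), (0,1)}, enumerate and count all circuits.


A circuit in a graphic matroid = edge set of a simple cycle.
G has 4 vertices and 6 edges.
Enumerating all minimal edge subsets forming cycles...
Total circuits found: 7.

7


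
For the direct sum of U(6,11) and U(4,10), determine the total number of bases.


Bases of a direct sum M1 + M2: |B| = |B(M1)| * |B(M2)|.
|B(U(6,11))| = C(11,6) = 462.
|B(U(4,10))| = C(10,4) = 210.
Total bases = 462 * 210 = 97020.

97020


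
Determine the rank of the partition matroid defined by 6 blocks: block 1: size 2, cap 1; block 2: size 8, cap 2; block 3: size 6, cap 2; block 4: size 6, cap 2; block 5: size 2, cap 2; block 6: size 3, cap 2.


Rank of a partition matroid = sum of min(|Si|, ci) for each block.
= min(2,1) + min(8,2) + min(6,2) + min(6,2) + min(2,2) + min(3,2)
= 1 + 2 + 2 + 2 + 2 + 2
= 11.

11


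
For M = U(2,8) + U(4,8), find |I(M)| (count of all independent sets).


For a direct sum, |I(M1+M2)| = |I(M1)| * |I(M2)|.
|I(U(2,8))| = sum C(8,k) for k=0..2 = 37.
|I(U(4,8))| = sum C(8,k) for k=0..4 = 163.
Total = 37 * 163 = 6031.

6031


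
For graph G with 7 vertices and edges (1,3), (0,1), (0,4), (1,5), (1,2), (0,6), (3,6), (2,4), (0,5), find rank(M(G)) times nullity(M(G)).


r(M) = |V| - c = 7 - 1 = 6.
nullity = |E| - r(M) = 9 - 6 = 3.
Product = 6 * 3 = 18.

18


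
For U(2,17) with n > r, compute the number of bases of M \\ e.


Deleting e from U(2,17) gives U(2,16) since n > r.
Bases of U(2,16) = C(16,2) = 16! / (2! * 14!) = 120.

120


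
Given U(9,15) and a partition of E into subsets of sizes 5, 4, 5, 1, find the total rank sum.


r(Ai) = min(|Ai|, 9) for each part.
Sum = min(5,9) + min(4,9) + min(5,9) + min(1,9)
    = 5 + 4 + 5 + 1
    = 15.

15


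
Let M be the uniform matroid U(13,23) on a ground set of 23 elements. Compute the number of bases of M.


Bases of U(13,23) are all 13-element subsets of the 23-element ground set.
Number of bases = C(23,13).
C(23,13) = 1144066.

1144066


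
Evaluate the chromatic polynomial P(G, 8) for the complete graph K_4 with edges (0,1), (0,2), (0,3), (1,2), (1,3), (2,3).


P(K_4, k) = k(k-1)(k-2)...(k-3).
P(8) = (8) * (7) * (6) * (5) = 1680.

1680


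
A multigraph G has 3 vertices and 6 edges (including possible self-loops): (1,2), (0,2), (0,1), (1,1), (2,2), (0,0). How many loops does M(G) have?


In a graphic matroid, a loop is a self-loop edge (u,u) with rank 0.
Examining all 6 edges for self-loops...
Self-loops found: (1,1), (2,2), (0,0)
Number of loops = 3.

3


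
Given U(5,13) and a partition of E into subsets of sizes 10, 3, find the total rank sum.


r(Ai) = min(|Ai|, 5) for each part.
Sum = min(10,5) + min(3,5)
    = 5 + 3
    = 8.

8


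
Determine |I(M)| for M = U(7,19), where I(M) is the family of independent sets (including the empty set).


Independent sets of U(7,19) are all subsets of size <= 7.
Count = (19 choose 0) + (19 choose 1) + (19 choose 2) + (19 choose 3) + (19 choose 4) + (19 choose 5) + (19 choose 6) + (19 choose 7)
     = 1 + 19 + 171 + 969 + 3876 + 11628 + 27132 + 50388
     = 94184.

94184


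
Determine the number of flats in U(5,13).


Flats of U(5,13): every subset of size < 5 is a flat, plus E itself.
Count = C(13,0) + C(13,1) + C(13,2) + C(13,3) + C(13,4) + 1
     = 1 + 13 + 78 + 286 + 715 + 1
     = 1094.

1094


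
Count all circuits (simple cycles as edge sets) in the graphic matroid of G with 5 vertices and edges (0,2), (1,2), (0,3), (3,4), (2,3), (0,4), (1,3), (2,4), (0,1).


A circuit in a graphic matroid = edge set of a simple cycle.
G has 5 vertices and 9 edges.
Enumerating all minimal edge subsets forming cycles...
Total circuits found: 22.

22


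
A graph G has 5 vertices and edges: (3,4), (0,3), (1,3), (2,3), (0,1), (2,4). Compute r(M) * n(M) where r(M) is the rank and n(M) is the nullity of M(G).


r(M) = |V| - c = 5 - 1 = 4.
nullity = |E| - r(M) = 6 - 4 = 2.
Product = 4 * 2 = 8.

8


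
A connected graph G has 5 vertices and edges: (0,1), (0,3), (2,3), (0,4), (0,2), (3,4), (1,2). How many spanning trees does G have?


By Kirchhoff's matrix tree theorem, the number of spanning trees equals
the determinant of any cofactor of the Laplacian matrix L.
G has 5 vertices and 7 edges.
Computing the (4 x 4) cofactor determinant gives 21.

21


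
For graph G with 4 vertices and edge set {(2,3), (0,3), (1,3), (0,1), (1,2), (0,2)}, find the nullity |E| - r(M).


Cycle rank (nullity) = |E| - r(M) = |E| - (|V| - c).
|E| = 6, |V| = 4, c = 1.
Nullity = 6 - (4 - 1) = 6 - 3 = 3.

3


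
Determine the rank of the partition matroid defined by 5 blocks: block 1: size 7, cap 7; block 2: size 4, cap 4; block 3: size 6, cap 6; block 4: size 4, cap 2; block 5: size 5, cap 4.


Rank of a partition matroid = sum of min(|Si|, ci) for each block.
= min(7,7) + min(4,4) + min(6,6) + min(4,2) + min(5,4)
= 7 + 4 + 6 + 2 + 4
= 23.

23


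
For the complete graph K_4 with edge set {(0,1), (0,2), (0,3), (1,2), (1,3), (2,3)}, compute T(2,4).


T(K_4; x,y) = x^3 + 3x^2 + 4xy + 2x + y^3 + 3y^2 + 2y.
Substituting x=2, y=4:
= 8 + 12 + 32 + 4 + 64 + 48 + 8
= 176.

176


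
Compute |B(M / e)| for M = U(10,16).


Contracting e from U(10,16) gives U(9,15).
Bases of U(9,15) = C(15,9) = 15! / (9! * 6!) = 5005.

5005


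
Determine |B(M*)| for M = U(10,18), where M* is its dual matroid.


The dual of U(r,n) is U(n-r, n) = U(8,18).
Bases of U(8,18) are all (8)-element subsets.
|B(M*)| = C(18,8) = 18! / (8! * 10!) = 43758.

43758


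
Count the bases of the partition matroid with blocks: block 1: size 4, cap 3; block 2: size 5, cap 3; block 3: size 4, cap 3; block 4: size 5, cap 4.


A basis picks exactly ci elements from block i.
Number of bases = product of C(|Si|, ci).
= C(4,3) * C(5,3) * C(4,3) * C(5,4)
= 4 * 10 * 4 * 5
= 800.

800


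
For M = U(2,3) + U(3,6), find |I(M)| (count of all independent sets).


For a direct sum, |I(M1+M2)| = |I(M1)| * |I(M2)|.
|I(U(2,3))| = sum C(3,k) for k=0..2 = 7.
|I(U(3,6))| = sum C(6,k) for k=0..3 = 42.
Total = 7 * 42 = 294.

294


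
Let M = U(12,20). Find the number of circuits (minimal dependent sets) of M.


In U(12,20), circuits are the (13)-element subsets.
Any set of 13 elements is dependent, and removing any one element gives
an independent set of size 12, so it is a minimal dependent set.
Number of circuits = C(20,13) = 77520.

77520


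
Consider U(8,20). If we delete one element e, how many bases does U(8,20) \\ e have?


Deleting e from U(8,20) gives U(8,19) since n > r.
Bases of U(8,19) = C(19,8) = 75582.

75582


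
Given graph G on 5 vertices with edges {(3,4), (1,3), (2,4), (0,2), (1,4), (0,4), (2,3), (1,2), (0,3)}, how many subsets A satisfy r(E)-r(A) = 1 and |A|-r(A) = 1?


R(x,y) = sum over A in 2^E of x^(r(E)-r(A)) * y^(|A|-r(A)).
G has 5 vertices, 9 edges. r(E) = 4.
Enumerate all 2^9 = 512 subsets.
Count subsets with r(E)-r(A)=1 and |A|-r(A)=1: 51.

51


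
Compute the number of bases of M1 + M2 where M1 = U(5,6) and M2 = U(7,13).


Bases of a direct sum M1 + M2: |B| = |B(M1)| * |B(M2)|.
|B(U(5,6))| = C(6,5) = 6.
|B(U(7,13))| = C(13,7) = 1716.
Total bases = 6 * 1716 = 10296.

10296


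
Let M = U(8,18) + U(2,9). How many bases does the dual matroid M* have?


(M1+M2)* = M1* + M2*.
M1* = U(10,18), bases: C(18,10) = 43758.
M2* = U(7,9), bases: C(9,7) = 36.
|B(M*)| = 43758 * 36 = 1575288.

1575288


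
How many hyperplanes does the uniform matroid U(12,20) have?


Hyperplanes of U(12,20) are flats of rank 11.
In a uniform matroid, these are exactly the (11)-element subsets.
Count = (20 choose 11) = 167960.

167960


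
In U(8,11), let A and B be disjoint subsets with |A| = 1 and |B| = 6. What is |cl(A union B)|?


|A union B| = 1 + 6 = 7 (disjoint).
In U(8,11), cl(S) = S if |S| < 8, else cl(S) = E.
Since 7 < 8, cl(A union B) = A union B.
|cl(A union B)| = 7.

7


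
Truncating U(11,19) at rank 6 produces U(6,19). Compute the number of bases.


Truncating U(11,19) to rank 6 gives U(6,19).
Bases of U(6,19) are all 6-element subsets of 19 elements.
Number of bases = C(19,6) = 19! / (6! * 13!) = 27132.

27132


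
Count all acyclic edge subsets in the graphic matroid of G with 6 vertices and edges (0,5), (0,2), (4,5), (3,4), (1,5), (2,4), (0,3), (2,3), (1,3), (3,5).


An independent set in a graphic matroid is an acyclic edge subset.
G has 6 vertices and 10 edges.
Enumerate all 2^10 = 1024 subsets, checking for acyclicity.
Total independent sets = 450.

450


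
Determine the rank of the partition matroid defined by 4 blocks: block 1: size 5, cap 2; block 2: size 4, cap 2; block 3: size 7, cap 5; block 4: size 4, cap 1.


Rank of a partition matroid = sum of min(|Si|, ci) for each block.
= min(5,2) + min(4,2) + min(7,5) + min(4,1)
= 2 + 2 + 5 + 1
= 10.

10


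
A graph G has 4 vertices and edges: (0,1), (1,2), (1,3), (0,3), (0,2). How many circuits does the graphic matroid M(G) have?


A circuit in a graphic matroid = edge set of a simple cycle.
G has 4 vertices and 5 edges.
Enumerating all minimal edge subsets forming cycles...
Total circuits found: 3.

3


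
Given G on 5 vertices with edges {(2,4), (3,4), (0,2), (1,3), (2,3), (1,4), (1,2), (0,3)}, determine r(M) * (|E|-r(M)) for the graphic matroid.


r(M) = |V| - c = 5 - 1 = 4.
nullity = |E| - r(M) = 8 - 4 = 4.
Product = 4 * 4 = 16.

16


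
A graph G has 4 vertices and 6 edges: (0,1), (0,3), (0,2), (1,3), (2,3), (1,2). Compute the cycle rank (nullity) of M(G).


Cycle rank (nullity) = |E| - r(M) = |E| - (|V| - c).
|E| = 6, |V| = 4, c = 1.
Nullity = 6 - (4 - 1) = 6 - 3 = 3.

3


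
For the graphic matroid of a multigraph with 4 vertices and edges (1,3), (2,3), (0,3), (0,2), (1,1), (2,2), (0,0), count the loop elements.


In a graphic matroid, a loop is a self-loop edge (u,u) with rank 0.
Examining all 7 edges for self-loops...
Self-loops found: (1,1), (2,2), (0,0)
Number of loops = 3.

3


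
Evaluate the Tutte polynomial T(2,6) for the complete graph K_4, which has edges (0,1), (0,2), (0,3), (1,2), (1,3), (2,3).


T(K_4; x,y) = x^3 + 3x^2 + 4xy + 2x + y^3 + 3y^2 + 2y.
Substituting x=2, y=6:
= 8 + 12 + 48 + 4 + 216 + 108 + 12
= 408.

408


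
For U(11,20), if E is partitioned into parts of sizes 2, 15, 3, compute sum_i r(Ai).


r(Ai) = min(|Ai|, 11) for each part.
Sum = min(2,11) + min(15,11) + min(3,11)
    = 2 + 11 + 3
    = 16.

16


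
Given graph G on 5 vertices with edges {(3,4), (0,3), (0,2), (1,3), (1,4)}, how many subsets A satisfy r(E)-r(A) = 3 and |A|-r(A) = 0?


R(x,y) = sum over A in 2^E of x^(r(E)-r(A)) * y^(|A|-r(A)).
G has 5 vertices, 5 edges. r(E) = 4.
Enumerate all 2^5 = 32 subsets.
Count subsets with r(E)-r(A)=3 and |A|-r(A)=0: 5.

5


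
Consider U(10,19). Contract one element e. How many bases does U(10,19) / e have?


Contracting e from U(10,19) gives U(9,18).
Bases of U(9,18) = C(18,9) = 18! / (9! * 9!) = 48620.

48620


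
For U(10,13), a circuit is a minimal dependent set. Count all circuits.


In U(10,13), circuits are the (11)-element subsets.
Any set of 11 elements is dependent, and removing any one element gives
an independent set of size 10, so it is a minimal dependent set.
Number of circuits = (13 choose 11) = 78.

78


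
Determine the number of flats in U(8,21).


Flats of U(8,21): every subset of size < 8 is a flat, plus E itself.
Count = C(21,0) + C(21,1) + C(21,2) + C(21,3) + C(21,4) + C(21,5) + C(21,6) + C(21,7) + 1
     = 1 + 21 + 210 + 1330 + 5985 + 20349 + 54264 + 116280 + 1
     = 198441.

198441


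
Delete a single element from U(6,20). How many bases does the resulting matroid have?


Deleting e from U(6,20) gives U(6,19) since n > r.
Bases of U(6,19) = (19 choose 6) = 27132.

27132


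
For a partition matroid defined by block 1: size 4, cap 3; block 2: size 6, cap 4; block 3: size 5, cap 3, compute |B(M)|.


A basis picks exactly ci elements from block i.
Number of bases = product of C(|Si|, ci).
= C(4,3) * C(6,4) * C(5,3)
= 4 * 15 * 10
= 600.

600


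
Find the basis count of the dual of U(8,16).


The dual of U(r,n) is U(n-r, n) = U(8,16).
Bases of U(8,16) are all (8)-element subsets.
|B(M*)| = C(16,8) = 16! / (8! * 8!) = 12870.

12870


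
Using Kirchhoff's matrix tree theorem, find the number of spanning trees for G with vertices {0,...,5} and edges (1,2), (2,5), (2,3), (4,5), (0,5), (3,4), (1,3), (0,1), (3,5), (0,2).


By Kirchhoff's matrix tree theorem, the number of spanning trees equals
the determinant of any cofactor of the Laplacian matrix L.
G has 6 vertices and 10 edges.
Computing the (5 x 5) cofactor determinant gives 114.

114


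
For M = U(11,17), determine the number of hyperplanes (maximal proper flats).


Hyperplanes of U(11,17) are flats of rank 10.
In a uniform matroid, these are exactly the (10)-element subsets.
Count = C(17,10) = 19448.

19448


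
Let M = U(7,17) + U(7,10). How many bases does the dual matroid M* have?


(M1+M2)* = M1* + M2*.
M1* = U(10,17), bases: C(17,10) = 19448.
M2* = U(3,10), bases: C(10,3) = 120.
|B(M*)| = 19448 * 120 = 2333760.

2333760


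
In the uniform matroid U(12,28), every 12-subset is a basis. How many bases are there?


Bases of U(12,28) are all 12-element subsets of the 28-element ground set.
Number of bases = C(28,12).
(28 choose 12) = 30421755.

30421755


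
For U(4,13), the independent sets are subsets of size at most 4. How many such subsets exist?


Independent sets of U(4,13) are all subsets of size <= 4.
Count = C(13,0) + C(13,1) + C(13,2) + C(13,3) + C(13,4)
     = 1 + 13 + 78 + 286 + 715
     = 1093.

1093


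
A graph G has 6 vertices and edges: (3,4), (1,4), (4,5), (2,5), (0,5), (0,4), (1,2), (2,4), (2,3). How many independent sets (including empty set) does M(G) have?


An independent set in a graphic matroid is an acyclic edge subset.
G has 6 vertices and 9 edges.
Enumerate all 2^9 = 512 subsets, checking for acyclicity.
Total independent sets = 276.

276


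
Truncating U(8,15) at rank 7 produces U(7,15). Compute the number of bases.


Truncating U(8,15) to rank 7 gives U(7,15).
Bases of U(7,15) are all 7-element subsets of 15 elements.
Number of bases = C(15,7) = 6435.

6435


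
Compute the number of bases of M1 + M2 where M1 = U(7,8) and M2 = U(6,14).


Bases of a direct sum M1 + M2: |B| = |B(M1)| * |B(M2)|.
|B(U(7,8))| = C(8,7) = 8.
|B(U(6,14))| = C(14,6) = 3003.
Total bases = 8 * 3003 = 24024.

24024


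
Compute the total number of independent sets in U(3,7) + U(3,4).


For a direct sum, |I(M1+M2)| = |I(M1)| * |I(M2)|.
|I(U(3,7))| = sum C(7,k) for k=0..3 = 64.
|I(U(3,4))| = sum C(4,k) for k=0..3 = 15.
Total = 64 * 15 = 960.

960


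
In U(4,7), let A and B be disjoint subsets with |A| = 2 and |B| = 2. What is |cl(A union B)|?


|A union B| = 2 + 2 = 4 (disjoint).
In U(4,7), cl(S) = S if |S| < 4, else cl(S) = E.
Since 4 >= 4, cl(A union B) = E.
|cl(A union B)| = 7.

7


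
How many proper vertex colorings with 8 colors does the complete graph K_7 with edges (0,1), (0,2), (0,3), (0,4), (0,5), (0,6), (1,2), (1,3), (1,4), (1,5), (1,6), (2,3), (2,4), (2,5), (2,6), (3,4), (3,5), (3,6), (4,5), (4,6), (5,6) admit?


P(K_7, k) = k(k-1)(k-2)...(k-6).
P(8) = (8) * (7) * (6) * (5) * (4) * (3) * (2) = 40320.

40320


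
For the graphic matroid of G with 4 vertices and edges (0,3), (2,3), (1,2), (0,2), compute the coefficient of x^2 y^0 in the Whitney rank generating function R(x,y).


R(x,y) = sum over A in 2^E of x^(r(E)-r(A)) * y^(|A|-r(A)).
G has 4 vertices, 4 edges. r(E) = 3.
Enumerate all 2^4 = 16 subsets.
Count subsets with r(E)-r(A)=2 and |A|-r(A)=0: 4.

4


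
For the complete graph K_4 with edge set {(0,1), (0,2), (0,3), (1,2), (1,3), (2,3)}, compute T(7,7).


T(K_4; x,y) = x^3 + 3x^2 + 4xy + 2x + y^3 + 3y^2 + 2y.
Substituting x=7, y=7:
= 343 + 147 + 196 + 14 + 343 + 147 + 14
= 1204.

1204


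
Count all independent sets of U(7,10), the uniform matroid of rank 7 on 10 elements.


Independent sets of U(7,10) are all subsets of size <= 7.
Count = C(10,0) + C(10,1) + C(10,2) + C(10,3) + C(10,4) + C(10,5) + C(10,6) + C(10,7)
     = 1 + 10 + 45 + 120 + 210 + 252 + 210 + 120
     = 968.

968


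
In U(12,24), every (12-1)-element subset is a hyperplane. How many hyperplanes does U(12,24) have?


Hyperplanes of U(12,24) are flats of rank 11.
In a uniform matroid, these are exactly the (11)-element subsets.
Count = (24 choose 11) = 2496144.

2496144


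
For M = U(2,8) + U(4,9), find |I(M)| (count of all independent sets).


For a direct sum, |I(M1+M2)| = |I(M1)| * |I(M2)|.
|I(U(2,8))| = sum C(8,k) for k=0..2 = 37.
|I(U(4,9))| = sum C(9,k) for k=0..4 = 256.
Total = 37 * 256 = 9472.

9472


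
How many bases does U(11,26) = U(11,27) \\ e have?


Deleting e from U(11,27) gives U(11,26) since n > r.
Bases of U(11,26) = C(26,11) = 7726160.

7726160


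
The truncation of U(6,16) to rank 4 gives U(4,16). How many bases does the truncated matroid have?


Truncating U(6,16) to rank 4 gives U(4,16).
Bases of U(4,16) are all 4-element subsets of 16 elements.
Number of bases = (16 choose 4) = 1820.

1820


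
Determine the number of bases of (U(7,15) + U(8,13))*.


(M1+M2)* = M1* + M2*.
M1* = U(8,15), bases: C(15,8) = 6435.
M2* = U(5,13), bases: C(13,5) = 1287.
|B(M*)| = 6435 * 1287 = 8281845.

8281845


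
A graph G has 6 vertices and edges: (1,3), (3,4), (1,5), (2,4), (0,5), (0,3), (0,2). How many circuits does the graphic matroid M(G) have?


A circuit in a graphic matroid = edge set of a simple cycle.
G has 6 vertices and 7 edges.
Enumerating all minimal edge subsets forming cycles...
Total circuits found: 3.

3


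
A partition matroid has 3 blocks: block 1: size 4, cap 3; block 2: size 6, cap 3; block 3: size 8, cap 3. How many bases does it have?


A basis picks exactly ci elements from block i.
Number of bases = product of C(|Si|, ci).
= C(4,3) * C(6,3) * C(8,3)
= 4 * 20 * 56
= 4480.

4480


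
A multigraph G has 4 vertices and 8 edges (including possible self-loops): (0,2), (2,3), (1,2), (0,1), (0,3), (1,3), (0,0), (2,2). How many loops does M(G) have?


In a graphic matroid, a loop is a self-loop edge (u,u) with rank 0.
Examining all 8 edges for self-loops...
Self-loops found: (0,0), (2,2)
Number of loops = 2.

2


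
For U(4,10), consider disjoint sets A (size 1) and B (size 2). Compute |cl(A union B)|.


|A union B| = 1 + 2 = 3 (disjoint).
In U(4,10), cl(S) = S if |S| < 4, else cl(S) = E.
Since 3 < 4, cl(A union B) = A union B.
|cl(A union B)| = 3.

3


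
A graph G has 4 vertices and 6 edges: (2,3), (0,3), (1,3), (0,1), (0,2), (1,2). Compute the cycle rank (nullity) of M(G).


Cycle rank (nullity) = |E| - r(M) = |E| - (|V| - c).
|E| = 6, |V| = 4, c = 1.
Nullity = 6 - (4 - 1) = 6 - 3 = 3.

3


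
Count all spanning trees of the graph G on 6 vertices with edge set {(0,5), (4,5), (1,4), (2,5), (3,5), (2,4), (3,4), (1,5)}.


By Kirchhoff's matrix tree theorem, the number of spanning trees equals
the determinant of any cofactor of the Laplacian matrix L.
G has 6 vertices and 8 edges.
Computing the (5 x 5) cofactor determinant gives 20.

20


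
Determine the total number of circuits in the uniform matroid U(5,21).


In U(5,21), circuits are the (6)-element subsets.
Any set of 6 elements is dependent, and removing any one element gives
an independent set of size 5, so it is a minimal dependent set.
Number of circuits = (21 choose 6) = 54264.

54264


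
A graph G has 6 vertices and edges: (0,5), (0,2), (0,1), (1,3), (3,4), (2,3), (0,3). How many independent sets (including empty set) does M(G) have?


An independent set in a graphic matroid is an acyclic edge subset.
G has 6 vertices and 7 edges.
Enumerate all 2^7 = 128 subsets, checking for acyclicity.
Total independent sets = 96.

96


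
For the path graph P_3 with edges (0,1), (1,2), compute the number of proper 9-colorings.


P(P_3, k) = k * (k-1)^(2).
P(9) = 9 * 8^2 = 9 * 64 = 576.

576


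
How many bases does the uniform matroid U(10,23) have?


Bases of U(10,23) are all 10-element subsets of the 23-element ground set.
Number of bases = C(23,10).
C(23,10) = 1144066.

1144066


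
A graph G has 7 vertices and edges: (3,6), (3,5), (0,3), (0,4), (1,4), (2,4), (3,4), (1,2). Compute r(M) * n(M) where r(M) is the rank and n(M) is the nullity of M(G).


r(M) = |V| - c = 7 - 1 = 6.
nullity = |E| - r(M) = 8 - 6 = 2.
Product = 6 * 2 = 12.

12


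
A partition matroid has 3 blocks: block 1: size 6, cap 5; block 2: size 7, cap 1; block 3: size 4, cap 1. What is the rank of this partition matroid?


Rank of a partition matroid = sum of min(|Si|, ci) for each block.
= min(6,5) + min(7,1) + min(4,1)
= 5 + 1 + 1
= 7.

7


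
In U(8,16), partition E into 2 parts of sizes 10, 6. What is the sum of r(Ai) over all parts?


r(Ai) = min(|Ai|, 8) for each part.
Sum = min(10,8) + min(6,8)
    = 8 + 6
    = 14.

14


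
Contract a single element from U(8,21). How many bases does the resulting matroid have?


Contracting e from U(8,21) gives U(7,20).
Bases of U(7,20) = C(20,7) = 20! / (7! * 13!) = 77520.

77520


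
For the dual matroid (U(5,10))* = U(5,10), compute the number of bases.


The dual of U(r,n) is U(n-r, n) = U(5,10).
Bases of U(5,10) are all (5)-element subsets.
|B(M*)| = (10 choose 5) = 252.

252


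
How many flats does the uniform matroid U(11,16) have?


Flats of U(11,16): every subset of size < 11 is a flat, plus E itself.
Count = (16 choose 0) + (16 choose 1) + (16 choose 2) + (16 choose 3) + (16 choose 4) + (16 choose 5) + (16 choose 6) + (16 choose 7) + (16 choose 8) + (16 choose 9) + (16 choose 10) + 1
     = 1 + 16 + 120 + 560 + 1820 + 4368 + 8008 + 11440 + 12870 + 11440 + 8008 + 1
     = 58652.

58652


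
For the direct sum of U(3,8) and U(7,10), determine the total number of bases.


Bases of a direct sum M1 + M2: |B| = |B(M1)| * |B(M2)|.
|B(U(3,8))| = C(8,3) = 56.
|B(U(7,10))| = C(10,7) = 120.
Total bases = 56 * 120 = 6720.

6720


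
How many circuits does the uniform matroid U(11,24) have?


In U(11,24), circuits are the (12)-element subsets.
Any set of 12 elements is dependent, and removing any one element gives
an independent set of size 11, so it is a minimal dependent set.
Number of circuits = C(24,12) = 24! / (12! * 12!) = 2704156.

2704156


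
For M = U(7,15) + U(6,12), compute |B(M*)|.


(M1+M2)* = M1* + M2*.
M1* = U(8,15), bases: C(15,8) = 6435.
M2* = U(6,12), bases: C(12,6) = 924.
|B(M*)| = 6435 * 924 = 5945940.

5945940


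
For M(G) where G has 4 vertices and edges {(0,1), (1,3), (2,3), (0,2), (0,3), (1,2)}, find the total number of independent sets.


An independent set in a graphic matroid is an acyclic edge subset.
G has 4 vertices and 6 edges.
Enumerate all 2^6 = 64 subsets, checking for acyclicity.
Total independent sets = 38.

38


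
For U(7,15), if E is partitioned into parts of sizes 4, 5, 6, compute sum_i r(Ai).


r(Ai) = min(|Ai|, 7) for each part.
Sum = min(4,7) + min(5,7) + min(6,7)
    = 4 + 5 + 6
    = 15.

15


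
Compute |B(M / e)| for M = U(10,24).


Contracting e from U(10,24) gives U(9,23).
Bases of U(9,23) = C(23,9) = 23! / (9! * 14!) = 817190.

817190


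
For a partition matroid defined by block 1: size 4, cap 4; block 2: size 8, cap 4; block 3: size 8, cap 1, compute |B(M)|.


A basis picks exactly ci elements from block i.
Number of bases = product of C(|Si|, ci).
= C(4,4) * C(8,4) * C(8,1)
= 1 * 70 * 8
= 560.

560


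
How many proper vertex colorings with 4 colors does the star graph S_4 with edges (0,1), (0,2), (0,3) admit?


P(tree, k) = k * (k-1)^(3) for any tree on 4 vertices.
P(4) = 4 * 3^3 = 4 * 27 = 108.

108


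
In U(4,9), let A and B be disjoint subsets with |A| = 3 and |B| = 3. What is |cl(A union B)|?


|A union B| = 3 + 3 = 6 (disjoint).
In U(4,9), cl(S) = S if |S| < 4, else cl(S) = E.
Since 6 >= 4, cl(A union B) = E.
|cl(A union B)| = 9.

9


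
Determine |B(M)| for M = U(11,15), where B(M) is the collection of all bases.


Bases of U(11,15) are all 11-element subsets of the 15-element ground set.
Number of bases = C(15,11).
(15 choose 11) = 1365.

1365


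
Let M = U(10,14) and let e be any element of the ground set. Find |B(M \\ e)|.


Deleting e from U(10,14) gives U(10,13) since n > r.
Bases of U(10,13) = C(13,10) = 13! / (10! * 3!) = 286.

286


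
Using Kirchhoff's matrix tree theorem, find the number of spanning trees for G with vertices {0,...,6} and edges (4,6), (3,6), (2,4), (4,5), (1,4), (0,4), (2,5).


By Kirchhoff's matrix tree theorem, the number of spanning trees equals
the determinant of any cofactor of the Laplacian matrix L.
G has 7 vertices and 7 edges.
Computing the (6 x 6) cofactor determinant gives 3.

3


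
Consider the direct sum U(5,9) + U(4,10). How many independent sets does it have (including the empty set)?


For a direct sum, |I(M1+M2)| = |I(M1)| * |I(M2)|.
|I(U(5,9))| = sum C(9,k) for k=0..5 = 382.
|I(U(4,10))| = sum C(10,k) for k=0..4 = 386.
Total = 382 * 386 = 147452.

147452


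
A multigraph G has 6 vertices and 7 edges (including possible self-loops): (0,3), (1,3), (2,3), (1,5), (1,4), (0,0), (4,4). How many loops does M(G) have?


In a graphic matroid, a loop is a self-loop edge (u,u) with rank 0.
Examining all 7 edges for self-loops...
Self-loops found: (0,0), (4,4)
Number of loops = 2.

2


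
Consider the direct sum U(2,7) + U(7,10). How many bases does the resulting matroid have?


Bases of a direct sum M1 + M2: |B| = |B(M1)| * |B(M2)|.
|B(U(2,7))| = C(7,2) = 21.
|B(U(7,10))| = C(10,7) = 120.
Total bases = 21 * 120 = 2520.

2520
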